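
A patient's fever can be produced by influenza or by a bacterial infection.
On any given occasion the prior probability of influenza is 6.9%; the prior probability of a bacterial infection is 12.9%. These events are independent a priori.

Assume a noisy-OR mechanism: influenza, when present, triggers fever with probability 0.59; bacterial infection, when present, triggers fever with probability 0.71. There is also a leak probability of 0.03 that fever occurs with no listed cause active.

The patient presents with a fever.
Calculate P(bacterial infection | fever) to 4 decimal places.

Under noisy-OR, P(fever | causes) = 1 − (1−0.03)·∏(1−qᵢ) over the active causes.
P(fever) = 0.03·0.931·0.871 + 0.7187·0.931·0.129 + 0.6023·0.069·0.871 + 0.884667·0.069·0.129 = 0.024327 + 0.086315 + 0.036198 + 0.007874 = 0.154714
Restricting to configurations with bacterial infection present: 0.086315 + 0.007874 = 0.094189.
P(bacterial infection | fever) = 0.094189 / 0.154714 ≈ 0.6088

P(bacterial infection | fever) ≈ 0.6088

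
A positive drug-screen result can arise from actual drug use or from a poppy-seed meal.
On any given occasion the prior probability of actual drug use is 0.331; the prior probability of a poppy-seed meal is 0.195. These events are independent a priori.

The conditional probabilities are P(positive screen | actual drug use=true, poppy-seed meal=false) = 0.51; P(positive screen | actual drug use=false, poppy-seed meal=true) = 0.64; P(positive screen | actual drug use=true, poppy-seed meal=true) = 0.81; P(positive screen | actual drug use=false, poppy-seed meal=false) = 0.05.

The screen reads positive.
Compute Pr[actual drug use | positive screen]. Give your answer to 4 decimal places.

Pr[actual drug use | positive screen] ≈ 0.6302

P(positive screen) = 0.05*0.669*0.805 + 0.64*0.669*0.195 + 0.51*0.331*0.805 + 0.81*0.331*0.195 = 0.026927 + 0.083491 + 0.135892 + 0.052281 = 0.298591
Of this, 0.188173 comes from 0.135892 + 0.052281 (the actual drug use=true cases).
Hence the posterior is 0.188173/0.298591 ≈ 0.6302.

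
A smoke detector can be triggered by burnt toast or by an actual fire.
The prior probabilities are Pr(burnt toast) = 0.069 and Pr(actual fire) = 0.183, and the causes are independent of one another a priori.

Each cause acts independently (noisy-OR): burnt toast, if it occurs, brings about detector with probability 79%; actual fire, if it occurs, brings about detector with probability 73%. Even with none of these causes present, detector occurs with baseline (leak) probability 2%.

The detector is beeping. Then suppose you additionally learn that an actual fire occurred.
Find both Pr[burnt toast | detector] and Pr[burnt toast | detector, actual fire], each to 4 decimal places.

Under noisy-OR, P(detector | causes) = 1 − (1−0.02)·∏(1−qᵢ) over the active causes.
Enumerate the 4 (burnt toast, actual fire) configurations and weight by the priors:
  P(detector) = 0.02·0.931·0.817 + 0.7354·0.931·0.183 + 0.7942·0.069·0.817 + 0.944434·0.069·0.183
        = 0.015213 + 0.125292 + 0.044771 + 0.011925 = 0.197201
Configurations with burnt toast contribute 0.056696, so
  P(burnt toast | detector) = 0.056696 / 0.197201 ≈ 0.2875

Now condition on the additional information:
For the numerator, keep only burnt toast=true terms: 0.944434·0.069 = 0.065166
The normalizing constant is 0.7354·0.931 + 0.944434·0.069 = 0.749823
P(burnt toast | detector, actual fire) = 0.065166/0.749823 ≈ 0.0869
This is intercausal reasoning (explaining away): once actual fire accounts for the detector, burnt toast becomes less likely.

Pr[burnt toast | detector] ≈ 0.2875; Pr[burnt toast | detector, actual fire] ≈ 0.0869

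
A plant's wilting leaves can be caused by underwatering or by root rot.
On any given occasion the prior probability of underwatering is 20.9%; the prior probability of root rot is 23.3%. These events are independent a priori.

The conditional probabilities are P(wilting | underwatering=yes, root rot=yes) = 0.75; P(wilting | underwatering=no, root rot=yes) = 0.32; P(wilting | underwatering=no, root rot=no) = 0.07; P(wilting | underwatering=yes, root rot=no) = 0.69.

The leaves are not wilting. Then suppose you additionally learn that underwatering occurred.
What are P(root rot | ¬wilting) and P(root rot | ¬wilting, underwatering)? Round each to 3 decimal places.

P(¬wilting) = 0.93×0.791×0.767 + 0.68×0.791×0.233 + 0.31×0.209×0.767 + 0.25×0.209×0.233 = 0.564228 + 0.125326 + 0.049694 + 0.012174 = 0.751422
Restricting to configurations with root rot present: 0.125326 + 0.012174 = 0.137500.
Hence the posterior is 0.137500/0.751422 ≈ 0.183.

Now also conditioning on underwatering=true:
Numerator (weight on configurations with root rot): 0.25·0.233 = 0.058250
The normalizing constant is 0.31·0.767 + 0.25·0.233 = 0.296020
P(root rot | ¬wilting, underwatering) = 0.058250/0.296020 ≈ 0.197

P(root rot | ¬wilting) ≈ 0.183; P(root rot | ¬wilting, underwatering) ≈ 0.197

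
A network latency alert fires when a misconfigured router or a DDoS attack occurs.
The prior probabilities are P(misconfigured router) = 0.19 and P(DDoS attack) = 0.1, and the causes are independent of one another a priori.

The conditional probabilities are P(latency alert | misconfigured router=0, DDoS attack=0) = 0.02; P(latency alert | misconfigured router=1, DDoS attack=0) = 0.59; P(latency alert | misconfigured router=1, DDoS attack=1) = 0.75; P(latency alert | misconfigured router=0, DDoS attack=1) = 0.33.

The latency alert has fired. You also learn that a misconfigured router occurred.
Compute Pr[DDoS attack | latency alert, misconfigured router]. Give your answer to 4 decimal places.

By total probability over both values of DDoS attack:
  P(latency alert | misconfigured router) = 0.59·0.9 + 0.75·0.1
        = 0.531000 + 0.075000 = 0.606000
Keeping only the DDoS attack-present terms gives 0.075000, so
  P(DDoS attack | latency alert, misconfigured router) = 0.075000 / 0.606000 ≈ 0.1238

Pr[DDoS attack | latency alert, misconfigured router] ≈ 0.1238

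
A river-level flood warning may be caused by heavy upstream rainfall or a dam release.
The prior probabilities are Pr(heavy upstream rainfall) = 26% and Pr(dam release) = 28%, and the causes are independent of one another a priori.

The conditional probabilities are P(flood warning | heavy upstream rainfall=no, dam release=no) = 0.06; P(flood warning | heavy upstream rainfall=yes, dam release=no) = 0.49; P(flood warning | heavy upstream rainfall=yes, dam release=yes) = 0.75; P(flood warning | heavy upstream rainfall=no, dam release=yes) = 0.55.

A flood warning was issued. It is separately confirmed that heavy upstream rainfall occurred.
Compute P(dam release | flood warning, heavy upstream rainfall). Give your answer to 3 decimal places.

P(dam release | flood warning, heavy upstream rainfall) ≈ 0.373

Enumerate both values of dam release and weight by the priors:
  P(flood warning | heavy upstream rainfall) = 0.49×0.72 + 0.75×0.28
        = 0.352800 + 0.210000 = 0.562800
The terms with dam release present sum to 0.210000, so
  P(dam release | flood warning, heavy upstream rainfall) = 0.210000 / 0.562800 ≈ 0.373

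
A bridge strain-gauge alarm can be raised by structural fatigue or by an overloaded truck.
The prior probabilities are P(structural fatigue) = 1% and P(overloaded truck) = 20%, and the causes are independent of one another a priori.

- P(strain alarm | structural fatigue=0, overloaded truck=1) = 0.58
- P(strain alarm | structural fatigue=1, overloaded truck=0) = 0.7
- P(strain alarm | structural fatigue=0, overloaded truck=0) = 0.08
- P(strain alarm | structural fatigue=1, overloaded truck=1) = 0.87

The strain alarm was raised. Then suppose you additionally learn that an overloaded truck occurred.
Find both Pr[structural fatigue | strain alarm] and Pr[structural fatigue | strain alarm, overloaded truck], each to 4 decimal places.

Pr[structural fatigue | strain alarm] ≈ 0.0396; Pr[structural fatigue | strain alarm, overloaded truck] ≈ 0.0149

Numerator (weight on configurations with structural fatigue): 0.005600 + 0.001740 = 0.007340
Normalizer over all consistent configurations: 0.08*0.99*0.8 + 0.58*0.99*0.2 + 0.7*0.01*0.8 + 0.87*0.01*0.2 = 0.185540
P(structural fatigue | strain alarm) = 0.007340/0.185540 ≈ 0.0396

Now also conditioning on overloaded truck=true:
Sum P(strain alarm|·) weighted by the priors over both values of structural fatigue:
  P(strain alarm | overloaded truck) = 0.58×0.99 + 0.87×0.01
        = 0.574200 + 0.008700 = 0.582900
The terms with structural fatigue present sum to 0.008700, so
  P(structural fatigue | strain alarm, overloaded truck) = 0.008700 / 0.582900 ≈ 0.0149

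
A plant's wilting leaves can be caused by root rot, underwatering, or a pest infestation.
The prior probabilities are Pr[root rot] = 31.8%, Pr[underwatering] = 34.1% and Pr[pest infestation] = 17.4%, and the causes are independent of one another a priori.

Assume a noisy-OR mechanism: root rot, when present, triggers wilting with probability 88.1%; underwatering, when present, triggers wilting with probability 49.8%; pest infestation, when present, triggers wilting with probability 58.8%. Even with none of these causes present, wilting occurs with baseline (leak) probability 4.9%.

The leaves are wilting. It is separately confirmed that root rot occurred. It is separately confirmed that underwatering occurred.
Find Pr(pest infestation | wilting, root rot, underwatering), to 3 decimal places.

Pr(pest infestation | wilting, root rot, underwatering) ≈ 0.179

Under noisy-OR, P(wilting | causes) = 1 − (1−0.049)·∏(1−qᵢ) over the active causes.
P(wilting | root rot, underwatering) = 0.943189·0.826 + 0.976594·0.174 = 0.779074 + 0.169927 = 0.949001
Restricting to configurations with pest infestation present: 0.976594·0.174 = 0.169927.
Hence the posterior is 0.169927/0.949001 ≈ 0.179.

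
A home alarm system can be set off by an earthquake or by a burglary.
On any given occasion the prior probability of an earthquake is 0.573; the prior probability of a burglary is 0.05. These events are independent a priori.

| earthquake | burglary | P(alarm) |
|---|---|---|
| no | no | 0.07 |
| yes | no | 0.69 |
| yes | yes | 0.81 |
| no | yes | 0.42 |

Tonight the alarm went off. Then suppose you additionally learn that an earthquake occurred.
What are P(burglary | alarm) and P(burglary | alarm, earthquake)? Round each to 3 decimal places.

P(burglary | alarm) ≈ 0.074; P(burglary | alarm, earthquake) ≈ 0.058

By total probability over the 4 (earthquake, burglary) configurations:
  P(alarm) = 0.07*0.427*0.95 + 0.42*0.427*0.05 + 0.69*0.573*0.95 + 0.81*0.573*0.05
        = 0.028396 + 0.008967 + 0.375601 + 0.023207 = 0.436171
Configurations with burglary contribute 0.032174, so
  P(burglary | alarm) = 0.032174 / 0.436171 ≈ 0.074

Now condition on the additional information:
Numerator (weight on configurations with burglary): 0.81·0.05 = 0.040500
The normalizing constant is 0.69·0.95 + 0.81·0.05 = 0.696000
Posterior = 0.040500 / 0.696000 ≈ 0.058
Conditioning on earthquake lowers the posterior on burglary: the classic explaining-away effect in a common-effect structure.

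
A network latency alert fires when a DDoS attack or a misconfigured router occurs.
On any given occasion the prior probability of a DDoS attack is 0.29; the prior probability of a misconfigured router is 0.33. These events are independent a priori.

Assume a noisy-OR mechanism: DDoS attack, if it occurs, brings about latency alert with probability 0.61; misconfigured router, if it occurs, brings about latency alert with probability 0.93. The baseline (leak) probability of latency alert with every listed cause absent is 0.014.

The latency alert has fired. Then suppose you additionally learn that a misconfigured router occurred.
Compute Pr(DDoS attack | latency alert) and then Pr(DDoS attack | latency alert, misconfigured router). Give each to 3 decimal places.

Under noisy-OR, P(latency alert | causes) = 1 − (1−0.014)·∏(1−qᵢ) over the active causes.
P(latency alert) = 0.014·0.71·0.67 + 0.93098·0.71·0.33 + 0.61546·0.29·0.67 + 0.973082·0.29·0.33 = 0.006660 + 0.218129 + 0.119584 + 0.093124 = 0.437497
The DDoS attack-present share is 0.119584 + 0.093124 = 0.212708.
P(DDoS attack | latency alert) = 0.212708 / 0.437497 ≈ 0.486

Now condition on the additional information:
Enumerate both values of DDoS attack and weight by the priors:
  P(latency alert | misconfigured router) = 0.93098×0.71 + 0.973082×0.29
        = 0.660996 + 0.282194 = 0.943190
Configurations with DDoS attack contribute 0.282194, so
  P(DDoS attack | latency alert, misconfigured router) = 0.282194 / 0.943190 ≈ 0.299
— misconfigured router explains away the evidence for DDoS attack.

Pr(DDoS attack | latency alert) ≈ 0.486; Pr(DDoS attack | latency alert, misconfigured router) ≈ 0.299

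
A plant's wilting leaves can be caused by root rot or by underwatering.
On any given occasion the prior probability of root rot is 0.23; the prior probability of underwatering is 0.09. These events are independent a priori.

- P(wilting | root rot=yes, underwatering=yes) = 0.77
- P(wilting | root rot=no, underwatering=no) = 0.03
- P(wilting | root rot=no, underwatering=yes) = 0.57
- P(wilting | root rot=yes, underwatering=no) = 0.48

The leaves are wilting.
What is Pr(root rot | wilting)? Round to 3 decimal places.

Weight on root rot=true, given the evidence: 0.100464 + 0.015939 = 0.116403
Normalizer over all consistent configurations: 0.03×0.77×0.91 + 0.57×0.77×0.09 + 0.48×0.23×0.91 + 0.77×0.23×0.09 = 0.176925
Posterior = 0.116403 / 0.176925 ≈ 0.658

Pr(root rot | wilting) ≈ 0.658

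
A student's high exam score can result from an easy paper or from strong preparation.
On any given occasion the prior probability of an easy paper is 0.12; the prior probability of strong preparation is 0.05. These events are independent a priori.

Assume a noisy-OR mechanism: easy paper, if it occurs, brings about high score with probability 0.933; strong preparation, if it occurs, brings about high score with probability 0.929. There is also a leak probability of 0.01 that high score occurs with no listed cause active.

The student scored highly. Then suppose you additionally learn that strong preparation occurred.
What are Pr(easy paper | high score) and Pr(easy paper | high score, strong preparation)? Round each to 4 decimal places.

Pr(easy paper | high score) ≈ 0.6953; Pr(easy paper | high score, strong preparation) ≈ 0.1274

Under noisy-OR, P(high score | causes) = 1 − (1−0.01)·∏(1−qᵢ) over the active causes.
Weight on easy paper=true, given the evidence: 0.106438 + 0.005972 = 0.112410
The normalizing constant is 0.01*0.88*0.95 + 0.92971*0.88*0.05 + 0.93367*0.12*0.95 + 0.995291*0.12*0.05 = 0.161677
Posterior = 0.112410 / 0.161677 ≈ 0.6953

Now condition on the additional information:
Enumerate both values of easy paper and weight by the priors:
  P(high score | strong preparation) = 0.92971×0.88 + 0.995291×0.12
        = 0.818145 + 0.119435 = 0.937580
The terms with easy paper present sum to 0.119435, so
  P(easy paper | high score, strong preparation) = 0.119435 / 0.937580 ≈ 0.1274
This is intercausal reasoning (explaining away): once strong preparation accounts for the high score, easy paper becomes less likely.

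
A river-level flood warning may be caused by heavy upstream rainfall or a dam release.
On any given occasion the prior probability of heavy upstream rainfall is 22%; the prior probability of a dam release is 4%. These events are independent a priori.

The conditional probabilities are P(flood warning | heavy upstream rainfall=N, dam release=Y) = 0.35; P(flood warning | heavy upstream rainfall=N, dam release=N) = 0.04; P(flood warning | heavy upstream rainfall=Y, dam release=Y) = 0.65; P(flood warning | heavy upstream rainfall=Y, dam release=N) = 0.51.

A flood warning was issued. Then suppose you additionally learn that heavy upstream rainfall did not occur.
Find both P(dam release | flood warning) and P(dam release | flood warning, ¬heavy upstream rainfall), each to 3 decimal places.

For the numerator, keep only dam release=true terms: 0.010920 + 0.005720 = 0.016640
Denominator P(flood warning): 0.04·0.78·0.96 + 0.35·0.78·0.04 + 0.51·0.22·0.96 + 0.65·0.22·0.04 = 0.154304
Posterior = 0.016640 / 0.154304 ≈ 0.108

With the extra evidence:
Numerator (weight on configurations with dam release): 0.35×0.04 = 0.014000
The normalizing constant is 0.04×0.96 + 0.35×0.04 = 0.052400
P(dam release | flood warning, ¬heavy upstream rainfall) = 0.014000/0.052400 ≈ 0.267

P(dam release | flood warning) ≈ 0.108; P(dam release | flood warning, ¬heavy upstream rainfall) ≈ 0.267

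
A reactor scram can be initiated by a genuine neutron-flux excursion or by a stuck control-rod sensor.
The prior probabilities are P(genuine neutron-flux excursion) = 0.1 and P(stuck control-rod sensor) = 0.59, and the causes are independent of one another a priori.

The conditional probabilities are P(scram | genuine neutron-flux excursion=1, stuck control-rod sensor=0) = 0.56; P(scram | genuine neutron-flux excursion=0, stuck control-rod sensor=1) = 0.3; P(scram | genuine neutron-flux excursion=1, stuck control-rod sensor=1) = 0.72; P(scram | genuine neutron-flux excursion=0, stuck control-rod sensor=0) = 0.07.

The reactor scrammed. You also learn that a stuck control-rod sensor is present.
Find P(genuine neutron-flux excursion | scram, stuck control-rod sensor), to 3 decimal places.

P(genuine neutron-flux excursion | scram, stuck control-rod sensor) ≈ 0.211

By total probability over both values of genuine neutron-flux excursion:
  P(scram | stuck control-rod sensor) = 0.3×0.9 + 0.72×0.1
        = 0.270000 + 0.072000 = 0.342000
Keeping only the genuine neutron-flux excursion-present terms gives 0.072000, so
  P(genuine neutron-flux excursion | scram, stuck control-rod sensor) = 0.072000 / 0.342000 ≈ 0.211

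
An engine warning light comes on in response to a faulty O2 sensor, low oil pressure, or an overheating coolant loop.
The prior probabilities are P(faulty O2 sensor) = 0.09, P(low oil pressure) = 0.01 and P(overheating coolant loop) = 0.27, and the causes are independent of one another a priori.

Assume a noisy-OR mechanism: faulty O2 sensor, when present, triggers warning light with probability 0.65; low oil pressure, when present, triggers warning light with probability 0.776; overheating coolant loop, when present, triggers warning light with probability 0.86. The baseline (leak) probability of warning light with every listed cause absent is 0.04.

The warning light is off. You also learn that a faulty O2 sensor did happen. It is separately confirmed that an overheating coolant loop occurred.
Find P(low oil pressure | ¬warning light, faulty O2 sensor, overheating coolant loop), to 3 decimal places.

Under noisy-OR, P(warning light | causes) = 1 − (1−0.04)·∏(1−qᵢ) over the active causes.
By total probability over both values of low oil pressure:
  P(¬warning light | faulty O2 sensor, overheating coolant loop) = 0.04704*0.99 + 0.010537*0.01
        = 0.046570 + 0.000105 = 0.046675
The terms with low oil pressure present sum to 0.000105, so
  P(low oil pressure | ¬warning light, faulty O2 sensor, overheating coolant loop) = 0.000105 / 0.046675 ≈ 0.002

P(low oil pressure | ¬warning light, faulty O2 sensor, overheating coolant loop) ≈ 0.002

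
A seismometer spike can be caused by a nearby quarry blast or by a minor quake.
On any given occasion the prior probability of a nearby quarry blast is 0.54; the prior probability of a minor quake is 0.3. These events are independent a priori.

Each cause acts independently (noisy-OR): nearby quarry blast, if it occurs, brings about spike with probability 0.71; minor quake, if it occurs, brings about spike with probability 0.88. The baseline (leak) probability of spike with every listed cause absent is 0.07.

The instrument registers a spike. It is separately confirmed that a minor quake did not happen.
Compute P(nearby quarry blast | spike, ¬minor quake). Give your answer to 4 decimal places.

P(nearby quarry blast | spike, ¬minor quake) ≈ 0.9245

Under noisy-OR, P(spike | causes) = 1 − (1−0.07)·∏(1−qᵢ) over the active causes.
Numerator (weight on configurations with nearby quarry blast): 0.7303*0.54 = 0.394362
Normalizer over all consistent configurations: 0.07*0.46 + 0.7303*0.54 = 0.426562
Posterior = 0.394362 / 0.426562 ≈ 0.9245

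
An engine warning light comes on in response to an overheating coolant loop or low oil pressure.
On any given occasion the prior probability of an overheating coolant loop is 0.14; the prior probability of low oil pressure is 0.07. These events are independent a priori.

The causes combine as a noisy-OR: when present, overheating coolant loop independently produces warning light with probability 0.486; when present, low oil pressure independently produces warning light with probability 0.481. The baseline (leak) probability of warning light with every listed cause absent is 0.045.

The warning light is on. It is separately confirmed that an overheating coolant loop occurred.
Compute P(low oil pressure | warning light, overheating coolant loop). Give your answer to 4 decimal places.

Under noisy-OR, P(warning light | causes) = 1 − (1−0.045)·∏(1−qᵢ) over the active causes.
P(warning light | overheating coolant loop) = 0.50913×0.93 + 0.745238×0.07 = 0.473491 + 0.052167 = 0.525658
Restricting to configurations with low oil pressure present: 0.745238×0.07 = 0.052167.
P(low oil pressure | warning light, overheating coolant loop) = 0.052167 / 0.525658 ≈ 0.0992

P(low oil pressure | warning light, overheating coolant loop) ≈ 0.0992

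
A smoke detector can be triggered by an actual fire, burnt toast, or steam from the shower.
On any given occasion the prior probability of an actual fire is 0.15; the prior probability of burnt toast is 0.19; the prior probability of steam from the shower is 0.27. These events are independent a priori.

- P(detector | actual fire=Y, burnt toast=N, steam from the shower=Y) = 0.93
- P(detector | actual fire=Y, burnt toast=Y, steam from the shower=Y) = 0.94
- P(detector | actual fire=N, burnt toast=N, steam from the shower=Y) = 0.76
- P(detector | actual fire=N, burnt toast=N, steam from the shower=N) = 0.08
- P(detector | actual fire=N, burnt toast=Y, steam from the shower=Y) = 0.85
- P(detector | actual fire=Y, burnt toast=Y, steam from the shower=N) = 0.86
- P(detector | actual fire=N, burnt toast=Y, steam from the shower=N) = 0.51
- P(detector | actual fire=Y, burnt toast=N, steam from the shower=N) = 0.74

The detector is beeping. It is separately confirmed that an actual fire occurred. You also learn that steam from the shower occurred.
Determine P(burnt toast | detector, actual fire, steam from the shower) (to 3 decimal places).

For the numerator, keep only burnt toast=true terms: 0.94×0.19 = 0.178600
Normalizer over all consistent configurations: 0.93×0.81 + 0.94×0.19 = 0.931900
P(burnt toast | detector, actual fire, steam from the shower) = 0.178600/0.931900 ≈ 0.192

P(burnt toast | detector, actual fire, steam from the shower) ≈ 0.192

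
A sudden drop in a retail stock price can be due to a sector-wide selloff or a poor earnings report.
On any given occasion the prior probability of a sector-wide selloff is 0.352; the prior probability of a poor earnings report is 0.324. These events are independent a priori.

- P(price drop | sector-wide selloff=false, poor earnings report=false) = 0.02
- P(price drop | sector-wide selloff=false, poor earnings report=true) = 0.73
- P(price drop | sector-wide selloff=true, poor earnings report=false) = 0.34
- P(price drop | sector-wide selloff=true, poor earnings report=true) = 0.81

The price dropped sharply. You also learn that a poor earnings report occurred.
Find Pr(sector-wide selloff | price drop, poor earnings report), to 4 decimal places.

P(price drop | poor earnings report) = 0.73·0.648 + 0.81·0.352 = 0.473040 + 0.285120 = 0.758160
Restricting to configurations with sector-wide selloff present: 0.81·0.352 = 0.285120.
Hence the posterior is 0.285120/0.758160 ≈ 0.3761.

Pr(sector-wide selloff | price drop, poor earnings report) ≈ 0.3761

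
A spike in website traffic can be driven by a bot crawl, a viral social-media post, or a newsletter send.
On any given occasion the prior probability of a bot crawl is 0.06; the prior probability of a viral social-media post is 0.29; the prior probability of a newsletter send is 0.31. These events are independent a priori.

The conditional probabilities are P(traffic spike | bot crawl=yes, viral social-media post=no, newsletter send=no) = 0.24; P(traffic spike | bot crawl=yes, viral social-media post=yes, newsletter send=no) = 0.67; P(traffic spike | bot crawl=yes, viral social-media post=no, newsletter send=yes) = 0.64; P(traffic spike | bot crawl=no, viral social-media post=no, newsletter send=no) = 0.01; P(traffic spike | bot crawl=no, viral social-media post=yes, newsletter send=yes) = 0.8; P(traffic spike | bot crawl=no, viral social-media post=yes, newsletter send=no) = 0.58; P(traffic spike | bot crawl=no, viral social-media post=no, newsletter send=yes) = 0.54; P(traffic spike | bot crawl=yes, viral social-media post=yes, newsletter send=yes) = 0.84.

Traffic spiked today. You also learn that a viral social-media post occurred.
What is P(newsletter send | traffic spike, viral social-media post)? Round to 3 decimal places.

P(newsletter send | traffic spike, viral social-media post) ≈ 0.381

For the numerator, keep only newsletter send=true terms: 0.233120 + 0.015624 = 0.248744
Denominator P(traffic spike | viral social-media post): 0.58*0.94*0.69 + 0.8*0.94*0.31 + 0.67*0.06*0.69 + 0.84*0.06*0.31 = 0.652670
P(newsletter send | traffic spike, viral social-media post) = 0.248744/0.652670 ≈ 0.381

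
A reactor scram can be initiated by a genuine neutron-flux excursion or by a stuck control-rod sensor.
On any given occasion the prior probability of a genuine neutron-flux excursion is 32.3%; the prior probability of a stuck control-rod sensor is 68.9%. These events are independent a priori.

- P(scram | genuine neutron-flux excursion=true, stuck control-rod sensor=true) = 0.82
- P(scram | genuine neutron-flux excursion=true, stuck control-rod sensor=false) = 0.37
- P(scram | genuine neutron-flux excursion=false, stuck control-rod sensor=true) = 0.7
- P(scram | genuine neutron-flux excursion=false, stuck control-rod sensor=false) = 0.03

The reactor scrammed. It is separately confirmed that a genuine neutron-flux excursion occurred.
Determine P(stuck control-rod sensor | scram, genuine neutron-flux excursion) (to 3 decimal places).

For the numerator, keep only stuck control-rod sensor=true terms: 0.82·0.689 = 0.564980
Normalizer over all consistent configurations: 0.37·0.311 + 0.82·0.689 = 0.680050
P(stuck control-rod sensor | scram, genuine neutron-flux excursion) = 0.564980/0.680050 ≈ 0.831

P(stuck control-rod sensor | scram, genuine neutron-flux excursion) ≈ 0.831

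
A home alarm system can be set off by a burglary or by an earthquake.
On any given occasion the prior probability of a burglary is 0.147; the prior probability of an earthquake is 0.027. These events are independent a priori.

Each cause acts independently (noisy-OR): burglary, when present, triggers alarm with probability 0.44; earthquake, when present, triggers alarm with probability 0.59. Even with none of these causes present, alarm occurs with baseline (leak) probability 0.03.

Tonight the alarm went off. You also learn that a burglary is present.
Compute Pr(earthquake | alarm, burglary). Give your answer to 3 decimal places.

Pr(earthquake | alarm, burglary) ≈ 0.045

Under noisy-OR, P(alarm | causes) = 1 − (1−0.03)·∏(1−qᵢ) over the active causes.
By total probability over both values of earthquake:
  P(alarm | burglary) = 0.4568×0.973 + 0.777288×0.027
        = 0.444466 + 0.020987 = 0.465453
Keeping only the earthquake-present terms gives 0.020987, so
  P(earthquake | alarm, burglary) = 0.020987 / 0.465453 ≈ 0.045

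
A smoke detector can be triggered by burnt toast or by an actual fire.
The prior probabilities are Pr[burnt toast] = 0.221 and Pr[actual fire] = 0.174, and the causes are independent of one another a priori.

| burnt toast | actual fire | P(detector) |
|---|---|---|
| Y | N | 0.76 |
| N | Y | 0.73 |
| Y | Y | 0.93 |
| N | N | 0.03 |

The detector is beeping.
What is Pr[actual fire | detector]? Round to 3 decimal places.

P(detector) = 0.03×0.779×0.826 + 0.73×0.779×0.174 + 0.76×0.221×0.826 + 0.93×0.221×0.174 = 0.019304 + 0.098949 + 0.138735 + 0.035762 = 0.292750
Of this, 0.134711 comes from 0.098949 + 0.035762 (the actual fire=true cases).
Hence the posterior is 0.134711/0.292750 ≈ 0.460.

Pr[actual fire | detector] ≈ 0.460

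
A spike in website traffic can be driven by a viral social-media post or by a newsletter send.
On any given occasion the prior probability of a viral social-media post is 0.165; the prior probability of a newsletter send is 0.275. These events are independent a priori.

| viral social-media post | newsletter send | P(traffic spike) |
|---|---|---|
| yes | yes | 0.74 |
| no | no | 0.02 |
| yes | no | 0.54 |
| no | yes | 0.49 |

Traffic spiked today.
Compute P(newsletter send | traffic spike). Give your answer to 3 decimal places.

P(traffic spike) = 0.02×0.835×0.725 + 0.49×0.835×0.275 + 0.54×0.165×0.725 + 0.74×0.165×0.275 = 0.012107 + 0.112516 + 0.064598 + 0.033578 = 0.222799
The newsletter send-present share is 0.112516 + 0.033578 = 0.146094.
So P(newsletter send | traffic spike) = 0.146094/0.222799 ≈ 0.656.

P(newsletter send | traffic spike) ≈ 0.656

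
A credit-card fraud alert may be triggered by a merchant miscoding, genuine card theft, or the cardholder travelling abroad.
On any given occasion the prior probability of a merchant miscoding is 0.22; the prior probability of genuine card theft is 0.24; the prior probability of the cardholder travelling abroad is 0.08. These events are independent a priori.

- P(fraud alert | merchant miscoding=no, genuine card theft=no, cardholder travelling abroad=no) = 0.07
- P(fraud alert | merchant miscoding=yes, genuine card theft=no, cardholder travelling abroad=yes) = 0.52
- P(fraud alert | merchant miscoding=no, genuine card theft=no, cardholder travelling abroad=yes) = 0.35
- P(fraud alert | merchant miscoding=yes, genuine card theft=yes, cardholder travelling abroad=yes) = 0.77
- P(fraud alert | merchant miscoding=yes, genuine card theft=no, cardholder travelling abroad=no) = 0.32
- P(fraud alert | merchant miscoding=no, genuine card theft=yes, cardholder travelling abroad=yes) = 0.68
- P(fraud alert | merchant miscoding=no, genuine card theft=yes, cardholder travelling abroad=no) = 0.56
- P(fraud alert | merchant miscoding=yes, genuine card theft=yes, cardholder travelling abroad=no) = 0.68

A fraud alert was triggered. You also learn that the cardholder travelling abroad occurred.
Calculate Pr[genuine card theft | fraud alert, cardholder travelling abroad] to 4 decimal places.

Pr[genuine card theft | fraud alert, cardholder travelling abroad] ≈ 0.3632

P(fraud alert | cardholder travelling abroad) = 0.35×0.78×0.76 + 0.68×0.78×0.24 + 0.52×0.22×0.76 + 0.77×0.22×0.24 = 0.207480 + 0.127296 + 0.086944 + 0.040656 = 0.462376
Of this, 0.167952 comes from 0.127296 + 0.040656 (the genuine card theft=true cases).
So P(genuine card theft | fraud alert, cardholder travelling abroad) = 0.167952/0.462376 ≈ 0.3632.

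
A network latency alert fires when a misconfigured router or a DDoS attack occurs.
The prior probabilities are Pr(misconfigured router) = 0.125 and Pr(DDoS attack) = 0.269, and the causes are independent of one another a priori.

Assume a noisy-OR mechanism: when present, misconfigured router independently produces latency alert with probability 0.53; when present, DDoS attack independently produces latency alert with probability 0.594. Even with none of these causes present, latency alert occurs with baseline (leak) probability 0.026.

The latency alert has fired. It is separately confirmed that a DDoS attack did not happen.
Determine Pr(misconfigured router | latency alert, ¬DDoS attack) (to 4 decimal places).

Pr(misconfigured router | latency alert, ¬DDoS attack) ≈ 0.7487

Under noisy-OR, P(latency alert | causes) = 1 − (1−0.026)·∏(1−qᵢ) over the active causes.
P(latency alert | ¬DDoS attack) = 0.026×0.875 + 0.54222×0.125 = 0.022750 + 0.067778 = 0.090528
The misconfigured router-present share is 0.54222×0.125 = 0.067778.
So P(misconfigured router | latency alert, ¬DDoS attack) = 0.067778/0.090528 ≈ 0.7487.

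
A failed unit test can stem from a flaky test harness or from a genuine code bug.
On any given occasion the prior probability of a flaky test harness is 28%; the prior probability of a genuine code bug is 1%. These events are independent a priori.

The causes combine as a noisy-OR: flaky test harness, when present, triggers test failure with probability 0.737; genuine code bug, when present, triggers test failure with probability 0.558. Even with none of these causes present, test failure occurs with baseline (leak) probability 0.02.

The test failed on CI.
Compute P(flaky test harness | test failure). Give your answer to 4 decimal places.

Under noisy-OR, P(test failure | causes) = 1 − (1−0.02)·∏(1−qᵢ) over the active causes.
P(test failure) = 0.02×0.72×0.99 + 0.56684×0.72×0.01 + 0.74226×0.28×0.99 + 0.886079×0.28×0.01 = 0.014256 + 0.004081 + 0.205754 + 0.002481 = 0.226572
Of this, 0.208235 comes from 0.205754 + 0.002481 (the flaky test harness=true cases).
P(flaky test harness | test failure) = 0.208235 / 0.226572 ≈ 0.9191

P(flaky test harness | test failure) ≈ 0.9191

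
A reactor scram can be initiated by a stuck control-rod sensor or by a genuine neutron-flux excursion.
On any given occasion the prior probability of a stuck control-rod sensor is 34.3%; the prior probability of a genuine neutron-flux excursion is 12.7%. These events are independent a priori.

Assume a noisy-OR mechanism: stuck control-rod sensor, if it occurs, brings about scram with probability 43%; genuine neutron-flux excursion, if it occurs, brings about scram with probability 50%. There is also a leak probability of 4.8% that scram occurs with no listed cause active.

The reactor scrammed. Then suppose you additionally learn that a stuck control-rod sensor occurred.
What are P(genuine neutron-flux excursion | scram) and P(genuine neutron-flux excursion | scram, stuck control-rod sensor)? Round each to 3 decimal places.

P(genuine neutron-flux excursion | scram) ≈ 0.315; P(genuine neutron-flux excursion | scram, stuck control-rod sensor) ≈ 0.188

Under noisy-OR, P(scram | causes) = 1 − (1−0.048)·∏(1−qᵢ) over the active causes.
P(scram) = 0.048*0.657*0.873 + 0.524*0.657*0.127 + 0.45736*0.343*0.873 + 0.72868*0.343*0.127 = 0.027531 + 0.043722 + 0.136951 + 0.031742 = 0.239946
The genuine neutron-flux excursion-present share is 0.043722 + 0.031742 = 0.075464.
Hence the posterior is 0.075464/0.239946 ≈ 0.315.

With the extra evidence:
For the numerator, keep only genuine neutron-flux excursion=true terms: 0.72868·0.127 = 0.092542
Denominator P(scram | stuck control-rod sensor): 0.45736·0.873 + 0.72868·0.127 = 0.491817
P(genuine neutron-flux excursion | scram, stuck control-rod sensor) = 0.092542/0.491817 ≈ 0.188
— stuck control-rod sensor explains away the evidence for genuine neutron-flux excursion.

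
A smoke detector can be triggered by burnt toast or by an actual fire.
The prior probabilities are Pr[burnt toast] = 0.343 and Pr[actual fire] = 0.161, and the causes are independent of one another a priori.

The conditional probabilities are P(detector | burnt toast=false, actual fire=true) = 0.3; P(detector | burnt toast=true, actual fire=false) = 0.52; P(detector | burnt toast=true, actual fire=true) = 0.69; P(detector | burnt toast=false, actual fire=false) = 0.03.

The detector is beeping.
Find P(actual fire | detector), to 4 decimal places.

Numerator (weight on configurations with actual fire): 0.031733 + 0.038104 = 0.069837
Normalizer over all consistent configurations: 0.03×0.657×0.839 + 0.3×0.657×0.161 + 0.52×0.343×0.839 + 0.69×0.343×0.161 = 0.236018
P(actual fire | detector) = 0.069837/0.236018 ≈ 0.2959

P(actual fire | detector) ≈ 0.2959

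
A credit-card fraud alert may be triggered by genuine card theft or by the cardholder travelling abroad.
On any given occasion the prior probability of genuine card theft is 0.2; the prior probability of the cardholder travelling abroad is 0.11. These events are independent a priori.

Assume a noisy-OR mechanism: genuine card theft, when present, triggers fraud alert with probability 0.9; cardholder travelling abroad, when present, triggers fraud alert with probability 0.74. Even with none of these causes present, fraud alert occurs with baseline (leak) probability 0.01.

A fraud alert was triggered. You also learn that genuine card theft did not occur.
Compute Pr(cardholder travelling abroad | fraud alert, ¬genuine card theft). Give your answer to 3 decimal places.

Under noisy-OR, P(fraud alert | causes) = 1 − (1−0.01)·∏(1−qᵢ) over the active causes.
P(fraud alert | ¬genuine card theft) = 0.01×0.89 + 0.7426×0.11 = 0.008900 + 0.081686 = 0.090586
Restricting to configurations with cardholder travelling abroad present: 0.7426×0.11 = 0.081686.
P(cardholder travelling abroad | fraud alert, ¬genuine card theft) = 0.081686 / 0.090586 ≈ 0.902

Pr(cardholder travelling abroad | fraud alert, ¬genuine card theft) ≈ 0.902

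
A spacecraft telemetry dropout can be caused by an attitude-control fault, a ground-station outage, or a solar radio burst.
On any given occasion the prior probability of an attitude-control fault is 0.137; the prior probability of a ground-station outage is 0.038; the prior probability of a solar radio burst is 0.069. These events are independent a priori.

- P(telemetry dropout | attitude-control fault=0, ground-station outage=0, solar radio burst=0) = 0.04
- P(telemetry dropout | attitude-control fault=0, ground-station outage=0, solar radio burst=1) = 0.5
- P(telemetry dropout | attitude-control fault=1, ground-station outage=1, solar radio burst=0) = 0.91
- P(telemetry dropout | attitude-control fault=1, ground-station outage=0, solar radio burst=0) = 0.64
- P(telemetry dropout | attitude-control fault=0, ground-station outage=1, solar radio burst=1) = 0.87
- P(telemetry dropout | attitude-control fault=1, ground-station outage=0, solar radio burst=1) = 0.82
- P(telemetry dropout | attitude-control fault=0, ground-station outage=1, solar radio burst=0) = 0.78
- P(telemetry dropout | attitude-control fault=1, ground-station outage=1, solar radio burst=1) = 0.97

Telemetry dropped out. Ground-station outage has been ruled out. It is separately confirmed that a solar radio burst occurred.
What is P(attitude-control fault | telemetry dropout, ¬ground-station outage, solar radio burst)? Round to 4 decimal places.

P(attitude-control fault | telemetry dropout, ¬ground-station outage, solar radio burst) ≈ 0.2066

Sum P(telemetry dropout|·) weighted by the priors over both values of attitude-control fault:
  P(telemetry dropout | ¬ground-station outage, solar radio burst) = 0.5*0.863 + 0.82*0.137
        = 0.431500 + 0.112340 = 0.543840
Configurations with attitude-control fault contribute 0.112340, so
  P(attitude-control fault | telemetry dropout, ¬ground-station outage, solar radio burst) = 0.112340 / 0.543840 ≈ 0.2066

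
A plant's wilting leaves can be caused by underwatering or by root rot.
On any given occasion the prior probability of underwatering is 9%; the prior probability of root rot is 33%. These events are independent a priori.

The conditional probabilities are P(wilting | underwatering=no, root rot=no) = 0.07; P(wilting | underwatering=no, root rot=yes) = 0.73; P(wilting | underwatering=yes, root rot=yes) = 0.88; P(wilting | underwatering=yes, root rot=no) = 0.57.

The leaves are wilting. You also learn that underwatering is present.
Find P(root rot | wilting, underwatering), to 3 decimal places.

Weight on root rot=true, given the evidence: 0.88×0.33 = 0.290400
Denominator P(wilting | underwatering): 0.57×0.67 + 0.88×0.33 = 0.672300
P(root rot | wilting, underwatering) = 0.290400/0.672300 ≈ 0.432

P(root rot | wilting, underwatering) ≈ 0.432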